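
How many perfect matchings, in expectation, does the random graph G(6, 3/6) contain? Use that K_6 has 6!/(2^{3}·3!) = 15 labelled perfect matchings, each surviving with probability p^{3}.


K_6 has 6!/(2^{3}·3!) = 15 labelled perfect matchings.
For each such perfect matching H, let X_H = 1 if all 3 edges of H are present in G. Then P[X_H = 1] = p^{3} = (1/2)^{3} = 1/8.
By linearity: E[X] = Σ_H E[X_H] = 15 · p^{3} = 15 · 1/8 = 15/8.
Numerically: E[X] ≈ 1.875.

E[X] = 15 · (1/2)^{3} = 15/8 ≈ 1.875.


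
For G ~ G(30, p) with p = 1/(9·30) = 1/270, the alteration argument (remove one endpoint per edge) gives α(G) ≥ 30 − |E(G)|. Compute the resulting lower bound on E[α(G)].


E[|E(G)|] = C(30, 2)·p = 435 · (1/270) = 29/18.
E[α(G)] ≥ n − E[|E(G)|] = 30 − 29/18 = 511/18.
Numerically: ≈ 28.388889.
(This is only a lower bound; the true E[α(G)] may be larger.)

E[α(G)] ≥ 511/18 ≈ 28.388889.


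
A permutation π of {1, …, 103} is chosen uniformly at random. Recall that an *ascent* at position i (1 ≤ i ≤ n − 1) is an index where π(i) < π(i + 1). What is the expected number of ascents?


Write X = Σ X_I over i = 1, …, 102, with X_I the indicator of one ascent.
There are 102 indicators.
For each fixed i, the pair (π(i), π(i+1)) is a uniformly random ordered pair of distinct values from {1, …, 103}; by symmetry P[π(i) < π(i+1)] = 1/2.
By linearity: E[X] = 102 · (1/2) = (103 − 1) · (1/2) = 51 ≈ 51.000000.

E[X] = 51 = 51.000000.


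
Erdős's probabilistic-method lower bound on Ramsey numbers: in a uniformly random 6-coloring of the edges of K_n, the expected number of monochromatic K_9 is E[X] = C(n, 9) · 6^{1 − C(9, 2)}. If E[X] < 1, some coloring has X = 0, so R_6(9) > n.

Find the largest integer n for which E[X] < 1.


We need C(n, 9) · 6^{1 − 36} < 1, i.e. C(n, 9) < 6^{36 − 1} = 1719070799748422591028658176.
Check values of n near the boundary:
  n = 4405: C(4405, 9) = 1706862792900636302463627150; 1706862792900636302463627150 < 1719070799748422591028658176? YES
  n = 4406: C(4406, 9) = 1710356485221788389505285700; 1710356485221788389505285700 < 1719070799748422591028658176? YES
  n = 4407: C(4407, 9) = 1713856532599459170657070050; 1713856532599459170657070050 < 1719070799748422591028658176? YES
  n = 4408: C(4408, 9) = 1717362945146264156457459600; 1717362945146264156457459600 < 1719070799748422591028658176? YES
  n = 4409: C(4409, 9) = 1720875732988608787686577131; 1720875732988608787686577131 < 1719070799748422591028658176? NO
The largest n with C(n, 9) < 1719070799748422591028658176 is n = 4408 (where E[X] = 35778394690547169926197075/35813974994758803979763712 ≈ 0.999). Hence R_6(9) > 4408, i.e. R_6(9) ≥ 4409.

Largest n = 4408; hence R_6(9) > 4408.


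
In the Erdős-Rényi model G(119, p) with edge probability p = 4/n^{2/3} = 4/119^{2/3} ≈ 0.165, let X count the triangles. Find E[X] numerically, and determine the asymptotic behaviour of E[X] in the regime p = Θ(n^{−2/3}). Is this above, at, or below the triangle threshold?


Number of potential triangles: C(119, 3) = 273819.
Each occurs with probability p³ ≈ (0.165)³ ≈ 4.51945e-03.
By linearity: E[X] = C(119, 3)·p³ ≈ 273819 · 4.51945e-03 ≈ 1237.513.
Since α = 2/3 < 1, p = c/n^{2/3} ≫ 1/n is above the triangle threshold p ~ 1/n. Asymptotically E[X] ~ (c³/6)·n^{3(1−α)} = (4³/6)·n^{1} → ∞; triangles are abundant w.h.p.

E[X] ≈ 1237.513; in regime p = Θ(1/n^{2/3}) E[X] diverges (above the triangle threshold p ~ 1/n).


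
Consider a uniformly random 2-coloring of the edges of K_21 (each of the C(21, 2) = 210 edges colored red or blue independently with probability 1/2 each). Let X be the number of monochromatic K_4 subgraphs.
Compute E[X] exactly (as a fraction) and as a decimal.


Let X = Σ_S X_S over the C(21, 4) = 5985 subsets S of size 4, where X_S = 1 if the K_4 on S is monochromatic.
For a fixed S, the K_4 on S has C(4, 2) = 6 edges. P[all 6 edges red] = (1/2)^6, and likewise for blue, so P[monochromatic] = 2·(1/2)^6 = 2^{1 − 6} = 1/32.
Summing: E[X] = C(21, 4) · 2^{1 − 6} = 5985 · 1/32 = 5985/32.
Numerically: E[X] ≈ 187.03125.

E[X] = C(21,4)·2^(1−C(4,2)) = 5985/32 ≈ 187.03125.


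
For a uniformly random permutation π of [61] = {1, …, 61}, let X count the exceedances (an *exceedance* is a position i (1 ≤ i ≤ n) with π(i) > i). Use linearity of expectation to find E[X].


Write X = Σ_{i=1}^{61} X_i, where X_i = 1_{π(i) > i}.
For each fixed i, π(i) is uniform over {1, …, 61} (marginal of a uniform permutation), so P[π(i) > i] = (n − i)/n. Summing: Σ_{i=1}^{61} (n − i)/n = (0 + 1 + … + 60)/61 = 61(61 − 1)/(2·61) = (61 − 1)/2.
Hence E[X] = Σ_{i=1}^{61} (61 − i)/61 = 30 ≈ 30.00000.

E[X] = 30 = 30.00000.


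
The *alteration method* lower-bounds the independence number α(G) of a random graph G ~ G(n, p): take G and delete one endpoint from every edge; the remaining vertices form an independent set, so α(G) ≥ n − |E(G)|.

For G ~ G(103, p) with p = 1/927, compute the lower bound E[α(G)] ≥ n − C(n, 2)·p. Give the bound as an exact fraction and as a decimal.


E[|E(G)|] = C(103, 2)·p = 5253 · (1/927) = 17/3.
E[α(G)] ≥ n − E[|E(G)|] = 103 − 17/3 = 292/3.
Numerically: ≈ 97.333333.
(This is only a lower bound; the true E[α(G)] may be larger.)

E[α(G)] ≥ 292/3 ≈ 97.333333.


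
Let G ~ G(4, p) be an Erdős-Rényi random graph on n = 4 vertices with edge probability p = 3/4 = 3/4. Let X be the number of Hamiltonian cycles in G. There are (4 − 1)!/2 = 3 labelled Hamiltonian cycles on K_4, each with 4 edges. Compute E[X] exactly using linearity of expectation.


K_4 has (4 − 1)!/2 = 3 labelled Hamiltonian cycles.
For each such Hamiltonian cycle H, let X_H = 1 if all 4 edges of H are present in G. Then P[X_H = 1] = p^{4} = (3/4)^{4} = 81/256.
By linearity: E[X] = Σ_H E[X_H] = 3 · p^{4} = 3 · 81/256 = 243/256.
Numerically: E[X] ≈ 0.949219.

E[X] = 3 · (3/4)^{4} = 243/256 ≈ 0.949219.


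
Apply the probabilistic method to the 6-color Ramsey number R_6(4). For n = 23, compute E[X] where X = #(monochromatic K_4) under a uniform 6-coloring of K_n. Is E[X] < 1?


E[X] = C(23, 4) · 6^{1 − 6} = 8855 · 6^{−5} = 8855/7776.
As a reduced fraction: E[X] = 8855/7776 ≈ 1.1388.
Is E[X] < 1? NO.
Since E[X] ≥ 1, the first-moment bound is inconclusive at n = 23; it does NOT by itself certify R_6(4) > 23.

E[X] = 8855/7776 ≈ 1.1388; E[X] ≥ 1; first-moment method inconclusive here.


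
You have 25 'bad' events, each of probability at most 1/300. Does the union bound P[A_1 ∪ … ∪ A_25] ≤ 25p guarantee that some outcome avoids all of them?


Union bound: P[∪_{i=1}^{25} A_i] ≤ Σ_i P[A_i] ≤ 25·p = 25·(1/300) = 1/12.
Numerically: 1/12 ≈ 0.083.
Is 1/12 < 1? YES.
Since P[∪ A_i] ≤ 1/12 < 1, the complement has P[∩ A_i^c] ≥ 1 − 1/12 = 11/12 > 0, so some outcome avoids every A_i.

25·p = 1/12 ≈ 0.083; existence CERTIFIED by the union bound.


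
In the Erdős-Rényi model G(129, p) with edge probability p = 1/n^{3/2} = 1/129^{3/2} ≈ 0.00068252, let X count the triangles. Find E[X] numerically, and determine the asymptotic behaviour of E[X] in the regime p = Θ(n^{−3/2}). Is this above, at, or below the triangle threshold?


Number of potential triangles: C(129, 3) = 349504.
Each occurs with probability p³ ≈ (0.00068252)³ ≈ 3.17940830e-10.
By linearity: E[X] = C(129, 3)·p³ ≈ 349504 · 3.17940830e-10 ≈ 0.000111.
Since α = 3/2 > 1, p = c/n^{3/2} = o(1/n) is below the triangle threshold p ~ 1/n. Asymptotically E[X] ~ (c³/6)·n^{3(1−α)} = (1³/6)·n^{-1.5} → 0, so by Markov's inequality G has no triangles w.h.p.

E[X] ≈ 0.000111; in regime p = Θ(1/n^{3/2}) E[X] tends to 0 (below the triangle threshold p ~ 1/n).


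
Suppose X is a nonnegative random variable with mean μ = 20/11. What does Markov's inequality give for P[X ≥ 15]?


μ = E[X] = 20/11, a = 15.
Markov: P[X ≥ 15] ≤ μ/a = (20/11)/15 = 4/33.
Numerically: ≈ 0.121212.
(Since a = 15 > μ = 1.818182, the bound 4/33 is < 1 and informative.)

P[X ≥ 15] ≤ 4/33 ≈ 0.121212.


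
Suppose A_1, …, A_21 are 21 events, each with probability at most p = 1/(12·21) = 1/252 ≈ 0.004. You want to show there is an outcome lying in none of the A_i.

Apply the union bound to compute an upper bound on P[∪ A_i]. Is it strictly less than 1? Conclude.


Union bound: P[∪_{i=1}^{21} A_i] ≤ Σ_i P[A_i] ≤ 21·p = 21·(1/252) = 1/12.
Numerically: 1/12 ≈ 0.083.
Is 1/12 < 1? YES.
Since P[∪ A_i] ≤ 1/12 < 1, the complement has P[∩ A_i^c] ≥ 1 − 1/12 = 11/12 > 0, so some outcome avoids every A_i.

21·p = 1/12 ≈ 0.083; existence CERTIFIED by the union bound.


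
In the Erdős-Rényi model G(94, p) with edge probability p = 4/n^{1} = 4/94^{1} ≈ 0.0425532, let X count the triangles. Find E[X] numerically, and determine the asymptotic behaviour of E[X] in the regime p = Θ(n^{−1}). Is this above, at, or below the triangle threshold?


Number of potential triangles: C(94, 3) = 134044.
Each occurs with probability p³ ≈ (0.0425532)³ ≈ 7.70542173e-05.
By linearity: E[X] = C(94, 3)·p³ ≈ 134044 · 7.70542173e-05 ≈ 10.328656.
Here α = 1, so p = 4/n is exactly at the triangle threshold p ~ 1/n. Asymptotically E[X] → c³/6 = 4³/6 = 32/3 ≈ 10.666667, a bounded constant. In this regime the triangle count is asymptotically Poisson(c³/6).

E[X] ≈ 10.328656; in regime p = Θ(1/n^{1}) E[X] stays bounded (at the triangle threshold p ~ 1/n).


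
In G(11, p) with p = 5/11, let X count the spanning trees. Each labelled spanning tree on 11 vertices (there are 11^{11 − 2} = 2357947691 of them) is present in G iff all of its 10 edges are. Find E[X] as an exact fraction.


K_11 has 11^{11 − 2} = 2357947691 labelled spanning trees.
For each such spanning tree H, let X_H = 1 if all 10 edges of H are present in G. Then P[X_H = 1] = p^{10} = (5/11)^{10} = 9765625/25937424601.
Summing the indicators: E[X] = Σ_H E[X_H] = 2357947691 · p^{10} = 2357947691 · 9765625/25937424601 = 9765625/11.
Numerically: E[X] ≈ 887784.

E[X] = 2357947691 · (5/11)^{10} = 9765625/11 ≈ 887784.


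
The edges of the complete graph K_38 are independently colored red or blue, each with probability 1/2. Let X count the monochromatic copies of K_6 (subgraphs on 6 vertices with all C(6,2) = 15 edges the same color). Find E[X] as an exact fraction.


Let X = Σ_S X_S over the C(38, 6) = 2760681 subsets S of size 6, where X_S = 1 if the K_6 on S is monochromatic.
For a fixed S, the K_6 on S has C(6, 2) = 15 edges. P[all 15 edges red] = (1/2)^15, and likewise for blue, so P[monochromatic] = 2·(1/2)^15 = 2^{1 − 15} = 1/16384.
By linearity: E[X] = C(38, 6) · 2^{1 − 15} = 2760681 · 1/16384 = 2760681/16384.
Numerically: E[X] ≈ 168.49860.

E[X] = C(38,6)·2^(1−C(6,2)) = 2760681/16384 ≈ 168.49860.


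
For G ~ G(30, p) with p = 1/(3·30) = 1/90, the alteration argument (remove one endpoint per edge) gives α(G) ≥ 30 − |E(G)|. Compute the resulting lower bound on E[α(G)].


E[|E(G)|] = C(30, 2)·p = 435 · (1/90) = 29/6.
E[α(G)] ≥ n − E[|E(G)|] = 30 − 29/6 = 151/6.
Numerically: ≈ 25.16667.
(This is only a lower bound; the true E[α(G)] may be larger.)

E[α(G)] ≥ 151/6 ≈ 25.16667.


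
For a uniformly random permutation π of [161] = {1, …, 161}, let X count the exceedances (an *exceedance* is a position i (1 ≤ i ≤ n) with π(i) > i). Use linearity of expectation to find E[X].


Write X = Σ_{i=1}^{161} X_i, where X_i = 1_{π(i) > i}.
For each fixed i, π(i) is uniform over {1, …, 161} (marginal of a uniform permutation), so P[π(i) > i] = (n − i)/n. Summing: Σ_{i=1}^{161} (n − i)/n = (0 + 1 + … + 160)/161 = 161(161 − 1)/(2·161) = (161 − 1)/2.
Hence E[X] = Σ_{i=1}^{161} (161 − i)/161 = 80 ≈ 80.000000.

E[X] = 80 = 80.000000.


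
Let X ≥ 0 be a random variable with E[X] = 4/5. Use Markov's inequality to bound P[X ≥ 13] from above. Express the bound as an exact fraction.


μ = E[X] = 4/5, a = 13.
Markov: P[X ≥ 13] ≤ μ/a = (4/5)/13 = 4/65.
Numerically: ≈ 0.06154.
(Since a = 13 > μ = 0.80000, the bound 4/65 is < 1 and informative.)

P[X ≥ 13] ≤ 4/65 ≈ 0.06154.


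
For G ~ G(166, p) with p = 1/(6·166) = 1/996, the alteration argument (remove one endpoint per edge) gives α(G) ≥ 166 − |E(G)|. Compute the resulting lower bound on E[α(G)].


E[|E(G)|] = C(166, 2)·p = 13695 · (1/996) = 55/4.
E[α(G)] ≥ n − E[|E(G)|] = 166 − 55/4 = 609/4.
Numerically: ≈ 152.25000.
(This is only a lower bound; the true E[α(G)] may be larger.)

E[α(G)] ≥ 609/4 ≈ 152.25000.


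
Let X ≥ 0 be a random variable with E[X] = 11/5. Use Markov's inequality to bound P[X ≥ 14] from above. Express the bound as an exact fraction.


μ = E[X] = 11/5, a = 14.
Markov: P[X ≥ 14] ≤ μ/a = (11/5)/14 = 11/70.
Numerically: ≈ 0.15714.
(Since a = 14 > μ = 2.20000, the bound 11/70 is < 1 and informative.)

P[X ≥ 14] ≤ 11/70 ≈ 0.15714.


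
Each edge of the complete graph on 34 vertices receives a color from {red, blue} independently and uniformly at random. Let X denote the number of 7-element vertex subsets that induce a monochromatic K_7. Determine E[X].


Let X = Σ_S X_S over the C(34, 7) = 5379616 subsets S of size 7, where X_S = 1 if the K_7 on S is monochromatic.
For a fixed S, the K_7 on S has C(7, 2) = 21 edges. P[all 21 edges red] = (1/2)^21, and likewise for blue, so P[monochromatic] = 2·(1/2)^21 = 2^{1 − 21} = 1/1048576.
By linearity of expectation: E[X] = C(34, 7) · 2^{1 − 21} = 5379616 · 1/1048576 = 168113/32768.
Numerically: E[X] ≈ 5.13040.

E[X] = C(34,7)·2^(1−C(7,2)) = 168113/32768 ≈ 5.13040.


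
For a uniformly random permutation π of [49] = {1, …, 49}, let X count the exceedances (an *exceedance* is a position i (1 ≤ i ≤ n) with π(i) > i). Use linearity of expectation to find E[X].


Write X = Σ_{i=1}^{49} X_i, where X_i = 1_{π(i) > i}.
For each fixed i, π(i) is uniform over {1, …, 49} (marginal of a uniform permutation), so P[π(i) > i] = (n − i)/n. Summing: Σ_{i=1}^{49} (n − i)/n = (0 + 1 + … + 48)/49 = 49(49 − 1)/(2·49) = (49 − 1)/2.
Hence E[X] = Σ_{i=1}^{49} (49 − i)/49 = 24 ≈ 24.000.

E[X] = 24 = 24.000.


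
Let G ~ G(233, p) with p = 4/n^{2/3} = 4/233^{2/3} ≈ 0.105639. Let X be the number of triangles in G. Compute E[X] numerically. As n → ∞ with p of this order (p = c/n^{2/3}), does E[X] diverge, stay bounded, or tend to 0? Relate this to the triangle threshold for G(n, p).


Number of potential triangles: C(233, 3) = 2081156.
Each occurs with probability p³ ≈ (0.105639)³ ≈ 1.17887602e-03.
By linearity: E[X] = C(233, 3)·p³ ≈ 2081156 · 1.17887602e-03 ≈ 2453.424893.
Since α = 2/3 < 1, p = c/n^{2/3} ≫ 1/n is above the triangle threshold p ~ 1/n. Asymptotically E[X] ~ (c³/6)·n^{3(1−α)} = (4³/6)·n^{1} → ∞; triangles are abundant w.h.p.

E[X] ≈ 2453.424893; in regime p = Θ(1/n^{2/3}) E[X] diverges (above the triangle threshold p ~ 1/n).


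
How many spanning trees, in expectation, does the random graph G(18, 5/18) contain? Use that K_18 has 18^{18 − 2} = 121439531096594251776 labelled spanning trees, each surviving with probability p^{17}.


K_18 has 18^{18 − 2} = 121439531096594251776 labelled spanning trees.
For each such spanning tree H, let X_H = 1 if all 17 edges of H are present in G. Then P[X_H = 1] = p^{17} = (5/18)^{17} = 762939453125/2185911559738696531968.
Summing the indicators: E[X] = Σ_H E[X_H] = 121439531096594251776 · p^{17} = 121439531096594251776 · 762939453125/2185911559738696531968 = 762939453125/18.
Numerically: E[X] ≈ 4.23855e+10.

E[X] = 121439531096594251776 · (5/18)^{17} = 762939453125/18 ≈ 4.23855e+10.


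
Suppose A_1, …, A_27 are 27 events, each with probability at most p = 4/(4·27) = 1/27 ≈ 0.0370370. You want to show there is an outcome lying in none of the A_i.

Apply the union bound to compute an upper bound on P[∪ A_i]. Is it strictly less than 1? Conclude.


Union bound: P[∪_{i=1}^{27} A_i] ≤ Σ_i P[A_i] ≤ 27·p = 27·(1/27) = 1.
Numerically: 1 ≈ 1.0000000.
Is 1 < 1? NO.
Since the bound 1 is ≥ 1, the union bound is uninformative here; it does NOT by itself certify existence.

27·p = 1 ≈ 1.0000000; existence NOT certified by the union bound.


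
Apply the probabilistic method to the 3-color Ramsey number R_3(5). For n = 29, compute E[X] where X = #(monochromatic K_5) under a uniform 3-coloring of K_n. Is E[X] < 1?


E[X] = C(29, 5) · 3^{1 − 10} = 118755 · 3^{−9} = 118755/19683.
As a reduced fraction: E[X] = 13195/2187 ≈ 6.03338.
Is E[X] < 1? NO.
Since E[X] ≥ 1, the first-moment bound is inconclusive at n = 29; it does NOT by itself certify R_3(5) > 29.

E[X] = 13195/2187 ≈ 6.03338; E[X] ≥ 1; first-moment method inconclusive here.


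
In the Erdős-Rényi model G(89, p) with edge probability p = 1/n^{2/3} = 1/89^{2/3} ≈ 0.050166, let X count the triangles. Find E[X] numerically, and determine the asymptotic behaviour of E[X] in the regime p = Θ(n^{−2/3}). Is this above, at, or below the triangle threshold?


Number of potential triangles: C(89, 3) = 113564.
Each occurs with probability p³ ≈ (0.050166)³ ≈ 1.2624669e-04.
By linearity: E[X] = C(89, 3)·p³ ≈ 113564 · 1.2624669e-04 ≈ 14.33708.
Since α = 2/3 < 1, p = c/n^{2/3} ≫ 1/n is above the triangle threshold p ~ 1/n. Asymptotically E[X] ~ (c³/6)·n^{3(1−α)} = (1³/6)·n^{1} → ∞; triangles are abundant w.h.p.

E[X] ≈ 14.33708; in regime p = Θ(1/n^{2/3}) E[X] diverges (above the triangle threshold p ~ 1/n).


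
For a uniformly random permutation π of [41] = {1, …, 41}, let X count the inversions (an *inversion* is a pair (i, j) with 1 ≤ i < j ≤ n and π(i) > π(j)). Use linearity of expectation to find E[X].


Write X = Σ X_I over the C(41, 2) = 820 pairs i < j, with X_I the indicator of one inversion.
There are 820 indicators.
For each fixed pair i < j, the values π(i) and π(j) are two distinct elements of {1, …, 41} in uniformly random order; by symmetry P[π(i) > π(j)] = 1/2.
By linearity: E[X] = 820 · (1/2) = C(41, 2) · (1/2) = 820/2 = 410 ≈ 410.000000.

E[X] = 410 = 410.000000.


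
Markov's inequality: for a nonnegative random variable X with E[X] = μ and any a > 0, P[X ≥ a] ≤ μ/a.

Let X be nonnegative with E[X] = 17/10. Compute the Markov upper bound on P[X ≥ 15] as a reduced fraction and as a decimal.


μ = E[X] = 17/10, a = 15.
Markov: P[X ≥ 15] ≤ μ/a = (17/10)/15 = 17/150.
Numerically: ≈ 0.1133.
(Since a = 15 > μ = 1.7000, the bound 17/150 is < 1 and informative.)

P[X ≥ 15] ≤ 17/150 ≈ 0.1133.


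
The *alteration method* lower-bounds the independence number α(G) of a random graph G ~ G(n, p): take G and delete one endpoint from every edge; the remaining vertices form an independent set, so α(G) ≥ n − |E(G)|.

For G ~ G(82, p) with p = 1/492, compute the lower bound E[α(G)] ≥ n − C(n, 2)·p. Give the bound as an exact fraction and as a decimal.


E[|E(G)|] = C(82, 2)·p = 3321 · (1/492) = 27/4.
E[α(G)] ≥ n − E[|E(G)|] = 82 − 27/4 = 301/4.
Numerically: ≈ 75.25000.
(This is only a lower bound; the true E[α(G)] may be larger.)

E[α(G)] ≥ 301/4 ≈ 75.25000.


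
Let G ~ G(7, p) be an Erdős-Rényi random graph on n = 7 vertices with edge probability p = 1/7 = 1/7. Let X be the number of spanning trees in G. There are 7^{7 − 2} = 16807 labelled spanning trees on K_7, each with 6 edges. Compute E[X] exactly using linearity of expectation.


K_7 has 7^{7 − 2} = 16807 labelled spanning trees.
For each such spanning tree H, let X_H = 1 if all 6 edges of H are present in G. Then P[X_H = 1] = p^{6} = (1/7)^{6} = 1/117649.
By linearity of expectation: E[X] = Σ_H E[X_H] = 16807 · p^{6} = 16807 · 1/117649 = 1/7.
Numerically: E[X] ≈ 0.143.

E[X] = 16807 · (1/7)^{6} = 1/7 ≈ 0.143.


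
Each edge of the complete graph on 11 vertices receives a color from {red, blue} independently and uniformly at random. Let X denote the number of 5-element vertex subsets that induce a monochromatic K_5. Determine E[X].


Let X = Σ_S X_S over the C(11, 5) = 462 subsets S of size 5, where X_S = 1 if the K_5 on S is monochromatic.
For a fixed S, the K_5 on S has C(5, 2) = 10 edges. P[all 10 edges red] = (1/2)^10, and likewise for blue, so P[monochromatic] = 2·(1/2)^10 = 2^{1 − 10} = 1/512.
By linearity: E[X] = C(11, 5) · 2^{1 − 10} = 462 · 1/512 = 231/256.
Numerically: E[X] ≈ 0.902.

E[X] = C(11,5)·2^(1−C(5,2)) = 231/256 ≈ 0.902.


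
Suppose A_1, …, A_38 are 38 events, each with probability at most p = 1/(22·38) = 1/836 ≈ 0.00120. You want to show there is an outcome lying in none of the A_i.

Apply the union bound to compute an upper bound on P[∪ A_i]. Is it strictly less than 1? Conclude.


Union bound: P[∪_{i=1}^{38} A_i] ≤ Σ_i P[A_i] ≤ 38·p = 38·(1/836) = 1/22.
Numerically: 1/22 ≈ 0.04545.
Is 1/22 < 1? YES.
Since P[∪ A_i] ≤ 1/22 < 1, the complement has P[∩ A_i^c] ≥ 1 − 1/22 = 21/22 > 0, so some outcome avoids every A_i.

38·p = 1/22 ≈ 0.04545; existence CERTIFIED by the union bound.


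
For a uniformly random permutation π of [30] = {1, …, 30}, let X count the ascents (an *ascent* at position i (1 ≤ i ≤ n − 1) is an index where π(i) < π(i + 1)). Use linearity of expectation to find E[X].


Write X = Σ X_I over i = 1, …, 29, with X_I the indicator of one ascent.
There are 29 indicators.
For each fixed i, the pair (π(i), π(i+1)) is a uniformly random ordered pair of distinct values from {1, …, 30}; by symmetry P[π(i) < π(i+1)] = 1/2.
By linearity: E[X] = 29 · (1/2) = (30 − 1) · (1/2) = 29/2 ≈ 14.5000.

E[X] = 29/2 = 14.5000.


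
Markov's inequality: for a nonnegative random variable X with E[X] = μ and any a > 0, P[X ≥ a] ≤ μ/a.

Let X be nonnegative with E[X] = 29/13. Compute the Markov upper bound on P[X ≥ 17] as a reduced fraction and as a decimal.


μ = E[X] = 29/13, a = 17.
Markov: P[X ≥ 17] ≤ μ/a = (29/13)/17 = 29/221.
Numerically: ≈ 0.1312.
(Since a = 17 > μ = 2.2308, the bound 29/221 is < 1 and informative.)

P[X ≥ 17] ≤ 29/221 ≈ 0.1312.


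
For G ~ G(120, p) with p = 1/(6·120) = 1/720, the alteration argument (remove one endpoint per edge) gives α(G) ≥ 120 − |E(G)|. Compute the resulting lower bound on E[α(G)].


E[|E(G)|] = C(120, 2)·p = 7140 · (1/720) = 119/12.
E[α(G)] ≥ n − E[|E(G)|] = 120 − 119/12 = 1321/12.
Numerically: ≈ 110.0833.
(This is only a lower bound; the true E[α(G)] may be larger.)

E[α(G)] ≥ 1321/12 ≈ 110.0833.


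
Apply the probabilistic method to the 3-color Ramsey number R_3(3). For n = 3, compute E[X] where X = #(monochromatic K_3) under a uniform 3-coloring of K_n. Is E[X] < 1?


E[X] = C(3, 3) · 3^{1 − 3} = 1 · 3^{−2} = 1/9.
As a reduced fraction: E[X] = 1/9 ≈ 0.1111111.
Is E[X] < 1? YES.
Since E[X] < 1, there exists a 3-coloring of K_{3} with no monochromatic K_3; hence R_3(3) > 3.

E[X] = 1/9 ≈ 0.1111111; E[X] < 1, so R_3(3) > 3.


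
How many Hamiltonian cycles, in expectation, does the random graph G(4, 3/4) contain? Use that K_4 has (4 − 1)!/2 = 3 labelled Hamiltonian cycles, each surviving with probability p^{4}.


K_4 has (4 − 1)!/2 = 3 labelled Hamiltonian cycles.
For each such Hamiltonian cycle H, let X_H = 1 if all 4 edges of H are present in G. Then P[X_H = 1] = p^{4} = (3/4)^{4} = 81/256.
By linearity of expectation: E[X] = Σ_H E[X_H] = 3 · p^{4} = 3 · 81/256 = 243/256.
Numerically: E[X] ≈ 0.949.

E[X] = 3 · (3/4)^{4} = 243/256 ≈ 0.949.


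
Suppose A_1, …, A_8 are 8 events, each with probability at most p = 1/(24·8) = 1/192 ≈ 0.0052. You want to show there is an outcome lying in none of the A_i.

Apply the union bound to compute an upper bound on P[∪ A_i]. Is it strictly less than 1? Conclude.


Union bound: P[∪_{i=1}^{8} A_i] ≤ Σ_i P[A_i] ≤ 8·p = 8·(1/192) = 1/24.
Numerically: 1/24 ≈ 0.0417.
Is 1/24 < 1? YES.
Since P[∪ A_i] ≤ 1/24 < 1, the complement has P[∩ A_i^c] ≥ 1 − 1/24 = 23/24 > 0, so some outcome avoids every A_i.

8·p = 1/24 ≈ 0.0417; existence CERTIFIED by the union bound.


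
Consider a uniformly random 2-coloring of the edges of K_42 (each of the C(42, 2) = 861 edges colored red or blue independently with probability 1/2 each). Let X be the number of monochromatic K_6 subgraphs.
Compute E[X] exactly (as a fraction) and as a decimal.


Let X = Σ_S X_S over the C(42, 6) = 5245786 subsets S of size 6, where X_S = 1 if the K_6 on S is monochromatic.
For a fixed S, the K_6 on S has C(6, 2) = 15 edges. P[all 15 edges red] = (1/2)^15, and likewise for blue, so P[monochromatic] = 2·(1/2)^15 = 2^{1 − 15} = 1/16384.
Summing: E[X] = C(42, 6) · 2^{1 − 15} = 5245786 · 1/16384 = 2622893/8192.
Numerically: E[X] ≈ 320.177368.

E[X] = C(42,6)·2^(1−C(6,2)) = 2622893/8192 ≈ 320.177368.


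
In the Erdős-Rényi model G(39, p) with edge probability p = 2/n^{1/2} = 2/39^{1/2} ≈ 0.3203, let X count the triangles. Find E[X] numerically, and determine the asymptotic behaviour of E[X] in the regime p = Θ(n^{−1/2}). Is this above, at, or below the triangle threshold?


Number of potential triangles: C(39, 3) = 9139.
Each occurs with probability p³ ≈ (0.3203)³ ≈ 3.284680e-02.
By linearity: E[X] = C(39, 3)·p³ ≈ 9139 · 3.284680e-02 ≈ 300.1869.
Since α = 1/2 < 1, p = c/n^{1/2} ≫ 1/n is above the triangle threshold p ~ 1/n. Asymptotically E[X] ~ (c³/6)·n^{3(1−α)} = (2³/6)·n^{1.5} → ∞; triangles are abundant w.h.p.

E[X] ≈ 300.1869; in regime p = Θ(1/n^{1/2}) E[X] diverges (above the triangle threshold p ~ 1/n).


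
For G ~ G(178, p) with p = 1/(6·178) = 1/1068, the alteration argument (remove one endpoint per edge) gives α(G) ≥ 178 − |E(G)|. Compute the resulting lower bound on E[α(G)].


E[|E(G)|] = C(178, 2)·p = 15753 · (1/1068) = 59/4.
E[α(G)] ≥ n − E[|E(G)|] = 178 − 59/4 = 653/4.
Numerically: ≈ 163.2500.
(This is only a lower bound; the true E[α(G)] may be larger.)

E[α(G)] ≥ 653/4 ≈ 163.2500.


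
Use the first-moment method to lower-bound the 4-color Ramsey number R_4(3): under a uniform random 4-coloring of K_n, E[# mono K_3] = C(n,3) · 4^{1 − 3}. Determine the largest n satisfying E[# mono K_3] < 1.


We need C(n, 3) · 4^{1 − 3} < 1, i.e. C(n, 3) < 4^{3 − 1} = 16.
Check values of n near the boundary:
  n = 3: C(3, 3) = 1; 1 < 16? YES
  n = 4: C(4, 3) = 4; 4 < 16? YES
  n = 5: C(5, 3) = 10; 10 < 16? YES
  n = 6: C(6, 3) = 20; 20 < 16? NO
  n = 7: C(7, 3) = 35; 35 < 16? NO
  n = 8: C(8, 3) = 56; 56 < 16? NO
The largest n with C(n, 3) < 16 is n = 5 (where E[X] = 5/8 ≈ 0.6250000). Hence R_4(3) > 5, i.e. R_4(3) ≥ 6.

Largest n = 5; hence R_4(3) > 5.


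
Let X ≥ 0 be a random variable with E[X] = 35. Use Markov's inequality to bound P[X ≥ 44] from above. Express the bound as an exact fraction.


μ = E[X] = 35, a = 44.
Markov: P[X ≥ 44] ≤ μ/a = (35)/44 = 35/44.
Numerically: ≈ 0.7955.
(Since a = 44 > μ = 35.0000, the bound 35/44 is < 1 and informative.)

P[X ≥ 44] ≤ 35/44 ≈ 0.7955.


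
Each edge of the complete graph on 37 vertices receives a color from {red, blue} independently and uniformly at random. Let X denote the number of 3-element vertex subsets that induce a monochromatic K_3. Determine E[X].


Let X = Σ_S X_S over the C(37, 3) = 7770 subsets S of size 3, where X_S = 1 if the K_3 on S is monochromatic.
For a fixed S, the K_3 on S has C(3, 2) = 3 edges. P[all 3 edges red] = (1/2)^3, and likewise for blue, so P[monochromatic] = 2·(1/2)^3 = 2^{1 − 3} = 1/4.
By linearity: E[X] = C(37, 3) · 2^{1 − 3} = 7770 · 1/4 = 3885/2.
Numerically: E[X] ≈ 1942.500000.

E[X] = C(37,3)·2^(1−C(3,2)) = 3885/2 ≈ 1942.500000.


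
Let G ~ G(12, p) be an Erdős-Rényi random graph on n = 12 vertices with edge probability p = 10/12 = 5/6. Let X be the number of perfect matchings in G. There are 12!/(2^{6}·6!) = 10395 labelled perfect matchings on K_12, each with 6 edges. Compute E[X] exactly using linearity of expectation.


K_12 has 12!/(2^{6}·6!) = 10395 labelled perfect matchings.
For each such perfect matching H, let X_H = 1 if all 6 edges of H are present in G. Then P[X_H = 1] = p^{6} = (5/6)^{6} = 15625/46656.
Summing the indicators: E[X] = Σ_H E[X_H] = 10395 · p^{6} = 10395 · 15625/46656 = 6015625/1728.
Numerically: E[X] ≈ 3481.26.

E[X] = 10395 · (5/6)^{6} = 6015625/1728 ≈ 3481.26.


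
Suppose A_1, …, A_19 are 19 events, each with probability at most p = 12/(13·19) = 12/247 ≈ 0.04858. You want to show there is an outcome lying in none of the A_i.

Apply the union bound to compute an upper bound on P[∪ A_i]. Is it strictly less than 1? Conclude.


Union bound: P[∪_{i=1}^{19} A_i] ≤ Σ_i P[A_i] ≤ 19·p = 19·(12/247) = 12/13.
Numerically: 12/13 ≈ 0.92308.
Is 12/13 < 1? YES.
Since P[∪ A_i] ≤ 12/13 < 1, the complement has P[∩ A_i^c] ≥ 1 − 12/13 = 1/13 > 0, so some outcome avoids every A_i.

19·p = 12/13 ≈ 0.92308; existence CERTIFIED by the union bound.


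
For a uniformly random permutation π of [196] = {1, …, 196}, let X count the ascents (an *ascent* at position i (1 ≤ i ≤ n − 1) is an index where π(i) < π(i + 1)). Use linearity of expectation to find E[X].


Write X = Σ X_I over i = 1, …, 195, with X_I the indicator of one ascent.
There are 195 indicators.
For each fixed i, the pair (π(i), π(i+1)) is a uniformly random ordered pair of distinct values from {1, …, 196}; by symmetry P[π(i) < π(i+1)] = 1/2.
By linearity: E[X] = 195 · (1/2) = (196 − 1) · (1/2) = 195/2 ≈ 97.500.

E[X] = 195/2 = 97.500.


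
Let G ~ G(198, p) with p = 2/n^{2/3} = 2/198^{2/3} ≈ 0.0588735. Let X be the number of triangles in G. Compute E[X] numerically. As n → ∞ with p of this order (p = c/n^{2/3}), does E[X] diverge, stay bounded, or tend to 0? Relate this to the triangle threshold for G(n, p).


Number of potential triangles: C(198, 3) = 1274196.
Each occurs with probability p³ ≈ (0.0588735)³ ≈ 2.04060810e-04.
By linearity: E[X] = C(198, 3)·p³ ≈ 1274196 · 2.04060810e-04 ≈ 260.013468.
Since α = 2/3 < 1, p = c/n^{2/3} ≫ 1/n is above the triangle threshold p ~ 1/n. Asymptotically E[X] ~ (c³/6)·n^{3(1−α)} = (2³/6)·n^{1} → ∞; triangles are abundant w.h.p.

E[X] ≈ 260.013468; in regime p = Θ(1/n^{2/3}) E[X] diverges (above the triangle threshold p ~ 1/n).


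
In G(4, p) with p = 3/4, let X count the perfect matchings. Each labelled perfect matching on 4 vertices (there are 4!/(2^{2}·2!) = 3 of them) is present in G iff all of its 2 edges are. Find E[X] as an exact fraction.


K_4 has 4!/(2^{2}·2!) = 3 labelled perfect matchings.
For each such perfect matching H, let X_H = 1 if all 2 edges of H are present in G. Then P[X_H = 1] = p^{2} = (3/4)^{2} = 9/16.
By linearity of expectation: E[X] = Σ_H E[X_H] = 3 · p^{2} = 3 · 9/16 = 27/16.
Numerically: E[X] ≈ 1.688.

E[X] = 3 · (3/4)^{2} = 27/16 ≈ 1.688.


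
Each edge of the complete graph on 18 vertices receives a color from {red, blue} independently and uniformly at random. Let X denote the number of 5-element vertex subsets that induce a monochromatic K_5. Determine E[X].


Let X = Σ_S X_S over the C(18, 5) = 8568 subsets S of size 5, where X_S = 1 if the K_5 on S is monochromatic.
For a fixed S, the K_5 on S has C(5, 2) = 10 edges. P[all 10 edges red] = (1/2)^10, and likewise for blue, so P[monochromatic] = 2·(1/2)^10 = 2^{1 − 10} = 1/512.
By linearity: E[X] = C(18, 5) · 2^{1 − 10} = 8568 · 1/512 = 1071/64.
Numerically: E[X] ≈ 16.7344.

E[X] = C(18,5)·2^(1−C(5,2)) = 1071/64 ≈ 16.7344.


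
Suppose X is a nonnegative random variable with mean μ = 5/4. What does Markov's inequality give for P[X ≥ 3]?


μ = E[X] = 5/4, a = 3.
Markov: P[X ≥ 3] ≤ μ/a = (5/4)/3 = 5/12.
Numerically: ≈ 0.41667.
(Since a = 3 > μ = 1.25000, the bound 5/12 is < 1 and informative.)

P[X ≥ 3] ≤ 5/12 ≈ 0.41667.


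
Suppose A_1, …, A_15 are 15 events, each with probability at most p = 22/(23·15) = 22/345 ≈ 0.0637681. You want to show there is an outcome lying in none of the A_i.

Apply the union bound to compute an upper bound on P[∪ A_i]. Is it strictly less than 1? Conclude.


Union bound: P[∪_{i=1}^{15} A_i] ≤ Σ_i P[A_i] ≤ 15·p = 15·(22/345) = 22/23.
Numerically: 22/23 ≈ 0.9565217.
Is 22/23 < 1? YES.
Since P[∪ A_i] ≤ 22/23 < 1, the complement has P[∩ A_i^c] ≥ 1 − 22/23 = 1/23 > 0, so some outcome avoids every A_i.

15·p = 22/23 ≈ 0.9565217; existence CERTIFIED by the union bound.


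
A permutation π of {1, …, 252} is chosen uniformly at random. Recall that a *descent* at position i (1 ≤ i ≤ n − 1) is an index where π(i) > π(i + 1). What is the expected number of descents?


Write X = Σ X_I over i = 1, …, 251, with X_I the indicator of one descent.
There are 251 indicators.
For each fixed i, the pair (π(i), π(i+1)) is a uniformly random ordered pair of distinct values from {1, …, 252}; by symmetry P[π(i) > π(i+1)] = 1/2.
By linearity: E[X] = 251 · (1/2) = (252 − 1) · (1/2) = 251/2 ≈ 125.500000.

E[X] = 251/2 = 125.500000.


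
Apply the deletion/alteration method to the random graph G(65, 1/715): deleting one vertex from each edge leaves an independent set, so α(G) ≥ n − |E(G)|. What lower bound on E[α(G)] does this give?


E[|E(G)|] = C(65, 2)·p = 2080 · (1/715) = 32/11.
E[α(G)] ≥ n − E[|E(G)|] = 65 − 32/11 = 683/11.
Numerically: ≈ 62.0909.
(This is only a lower bound; the true E[α(G)] may be larger.)

E[α(G)] ≥ 683/11 ≈ 62.0909.


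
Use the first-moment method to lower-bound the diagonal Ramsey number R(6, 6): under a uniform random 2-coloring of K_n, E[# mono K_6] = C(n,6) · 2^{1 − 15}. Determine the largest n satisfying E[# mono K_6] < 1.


We need C(n, 6) · 2^{1 − 15} < 1, i.e. C(n, 6) < 2^{15 − 1} = 16384.
Check values of n near the boundary:
  n = 12: C(12, 6) = 924; 924 < 16384? YES
  n = 13: C(13, 6) = 1716; 1716 < 16384? YES
  n = 14: C(14, 6) = 3003; 3003 < 16384? YES
  n = 15: C(15, 6) = 5005; 5005 < 16384? YES
  n = 16: C(16, 6) = 8008; 8008 < 16384? YES
  n = 17: C(17, 6) = 12376; 12376 < 16384? YES
  n = 18: C(18, 6) = 18564; 18564 < 16384? NO
The largest n with C(n, 6) < 16384 is n = 17 (where E[X] = 1547/2048 ≈ 0.75537). Hence R(6, 6) > 17, i.e. R(6, 6) ≥ 18.

Largest n = 17; hence R(6, 6) > 17.


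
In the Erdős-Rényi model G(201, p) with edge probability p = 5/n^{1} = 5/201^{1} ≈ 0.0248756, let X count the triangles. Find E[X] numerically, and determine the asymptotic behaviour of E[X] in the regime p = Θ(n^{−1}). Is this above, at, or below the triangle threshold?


Number of potential triangles: C(201, 3) = 1333300.
Each occurs with probability p³ ≈ (0.0248756)³ ≈ 1.53929494e-05.
By linearity: E[X] = C(201, 3)·p³ ≈ 1333300 · 1.53929494e-05 ≈ 20.523419.
Here α = 1, so p = 5/n is exactly at the triangle threshold p ~ 1/n. Asymptotically E[X] → c³/6 = 5³/6 = 125/6 ≈ 20.833333, a bounded constant. In this regime the triangle count is asymptotically Poisson(c³/6).

E[X] ≈ 20.523419; in regime p = Θ(1/n^{1}) E[X] stays bounded (at the triangle threshold p ~ 1/n).


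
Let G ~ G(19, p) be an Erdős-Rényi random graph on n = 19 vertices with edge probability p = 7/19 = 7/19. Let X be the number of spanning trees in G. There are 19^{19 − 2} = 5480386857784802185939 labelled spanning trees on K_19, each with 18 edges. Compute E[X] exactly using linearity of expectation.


K_19 has 19^{19 − 2} = 5480386857784802185939 labelled spanning trees.
For each such spanning tree H, let X_H = 1 if all 18 edges of H are present in G. Then P[X_H = 1] = p^{18} = (7/19)^{18} = 1628413597910449/104127350297911241532841.
Summing the indicators: E[X] = Σ_H E[X_H] = 5480386857784802185939 · p^{18} = 5480386857784802185939 · 1628413597910449/104127350297911241532841 = 1628413597910449/19.
Numerically: E[X] ≈ 8.5706e+13.

E[X] = 5480386857784802185939 · (7/19)^{18} = 1628413597910449/19 ≈ 8.5706e+13.


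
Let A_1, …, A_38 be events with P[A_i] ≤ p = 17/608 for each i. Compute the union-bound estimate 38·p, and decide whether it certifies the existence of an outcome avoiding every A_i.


Union bound: P[∪_{i=1}^{38} A_i] ≤ Σ_i P[A_i] ≤ 38·p = 38·(17/608) = 17/16.
Numerically: 17/16 ≈ 1.0625000.
Is 17/16 < 1? NO.
Since the bound 17/16 is ≥ 1, the union bound is uninformative here; it does NOT by itself certify existence.

38·p = 17/16 ≈ 1.0625000; existence NOT certified by the union bound.


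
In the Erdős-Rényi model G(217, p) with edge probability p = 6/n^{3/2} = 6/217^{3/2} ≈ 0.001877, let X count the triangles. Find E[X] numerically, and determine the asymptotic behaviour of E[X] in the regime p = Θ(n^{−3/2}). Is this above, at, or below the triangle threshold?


Number of potential triangles: C(217, 3) = 1679580.
Each occurs with probability p³ ≈ (0.001877)³ ≈ 6.612793e-09.
By linearity: E[X] = C(217, 3)·p³ ≈ 1679580 · 6.612793e-09 ≈ 0.0111.
Since α = 3/2 > 1, p = c/n^{3/2} = o(1/n) is below the triangle threshold p ~ 1/n. Asymptotically E[X] ~ (c³/6)·n^{3(1−α)} = (6³/6)·n^{-1.5} → 0, so by Markov's inequality G has no triangles w.h.p.

E[X] ≈ 0.0111; in regime p = Θ(1/n^{3/2}) E[X] tends to 0 (below the triangle threshold p ~ 1/n).


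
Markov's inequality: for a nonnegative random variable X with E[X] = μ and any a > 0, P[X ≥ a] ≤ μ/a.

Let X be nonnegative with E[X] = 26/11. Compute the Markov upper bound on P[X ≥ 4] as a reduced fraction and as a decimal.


μ = E[X] = 26/11, a = 4.
Markov: P[X ≥ 4] ≤ μ/a = (26/11)/4 = 13/22.
Numerically: ≈ 0.5909.
(Since a = 4 > μ = 2.3636, the bound 13/22 is < 1 and informative.)

P[X ≥ 4] ≤ 13/22 ≈ 0.5909.


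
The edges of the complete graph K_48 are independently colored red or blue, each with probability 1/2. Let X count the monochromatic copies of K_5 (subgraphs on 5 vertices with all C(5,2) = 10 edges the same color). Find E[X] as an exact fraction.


Let X = Σ_S X_S over the C(48, 5) = 1712304 subsets S of size 5, where X_S = 1 if the K_5 on S is monochromatic.
For a fixed S, the K_5 on S has C(5, 2) = 10 edges. P[all 10 edges red] = (1/2)^10, and likewise for blue, so P[monochromatic] = 2·(1/2)^10 = 2^{1 − 10} = 1/512.
By linearity of expectation: E[X] = C(48, 5) · 2^{1 − 10} = 1712304 · 1/512 = 107019/32.
Numerically: E[X] ≈ 3344.344.

E[X] = C(48,5)·2^(1−C(5,2)) = 107019/32 ≈ 3344.344.


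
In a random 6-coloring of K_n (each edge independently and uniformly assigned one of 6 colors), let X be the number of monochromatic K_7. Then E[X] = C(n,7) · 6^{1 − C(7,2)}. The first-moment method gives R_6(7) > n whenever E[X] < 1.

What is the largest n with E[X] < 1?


We need C(n, 7) · 6^{1 − 21} < 1, i.e. C(n, 7) < 6^{21 − 1} = 3656158440062976.
Check values of n near the boundary:
  n = 566: C(566, 7) = 3557206237959440; 3557206237959440 < 3656158440062976? YES
  n = 567: C(567, 7) = 3601671315933933; 3601671315933933 < 3656158440062976? YES
  n = 568: C(568, 7) = 3646611956239704; 3646611956239704 < 3656158440062976? YES
  n = 569: C(569, 7) = 3692032389858348; 3692032389858348 < 3656158440062976? NO
The largest n with C(n, 7) < 3656158440062976 is n = 568 (where E[X] = 16882462760369/16926659444736 ≈ 0.9974). Hence R_6(7) > 568, i.e. R_6(7) ≥ 569.

Largest n = 568; hence R_6(7) > 568.


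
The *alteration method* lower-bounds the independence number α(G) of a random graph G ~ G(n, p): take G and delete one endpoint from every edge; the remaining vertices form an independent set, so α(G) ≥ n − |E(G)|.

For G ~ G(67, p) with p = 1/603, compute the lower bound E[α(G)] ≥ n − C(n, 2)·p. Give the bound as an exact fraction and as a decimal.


E[|E(G)|] = C(67, 2)·p = 2211 · (1/603) = 11/3.
E[α(G)] ≥ n − E[|E(G)|] = 67 − 11/3 = 190/3.
Numerically: ≈ 63.33333.
(This is only a lower bound; the true E[α(G)] may be larger.)

E[α(G)] ≥ 190/3 ≈ 63.33333.
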